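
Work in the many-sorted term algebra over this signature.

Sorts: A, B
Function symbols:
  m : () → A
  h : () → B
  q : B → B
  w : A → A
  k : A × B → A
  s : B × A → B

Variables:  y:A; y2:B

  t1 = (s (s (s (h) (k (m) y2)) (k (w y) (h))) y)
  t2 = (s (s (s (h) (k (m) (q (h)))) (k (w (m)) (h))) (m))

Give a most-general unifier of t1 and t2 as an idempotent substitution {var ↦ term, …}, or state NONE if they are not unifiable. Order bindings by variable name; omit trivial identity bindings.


{y ↦ (m), y2 ↦ (q (h))}


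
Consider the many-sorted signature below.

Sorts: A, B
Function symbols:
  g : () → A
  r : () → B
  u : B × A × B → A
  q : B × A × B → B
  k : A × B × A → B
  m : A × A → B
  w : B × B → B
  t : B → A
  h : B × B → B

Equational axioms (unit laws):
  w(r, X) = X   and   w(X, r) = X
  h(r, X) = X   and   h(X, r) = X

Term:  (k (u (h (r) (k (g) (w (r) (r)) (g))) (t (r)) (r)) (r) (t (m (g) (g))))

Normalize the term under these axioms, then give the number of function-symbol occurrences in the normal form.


1. (k (u (h (r) (k (g) (w (r) (r)) (g))) (t (r)) (r)) (r) (t (m (g) (g))))  →  (k (u (k (g) (w (r) (r)) (g)) (t (r)) (r)) (r) (t (m (g) (g))))
2. (k (u (k (g) (w (r) (r)) (g)) (t (r)) (r)) (r) (t (m (g) (g))))  →  (k (u (k (g) (r) (g)) (t (r)) (r)) (r) (t (m (g) (g))))
normal form: (k (u (k (g) (r) (g)) (t (r)) (r)) (r) (t (m (g) (g))))

size = 14


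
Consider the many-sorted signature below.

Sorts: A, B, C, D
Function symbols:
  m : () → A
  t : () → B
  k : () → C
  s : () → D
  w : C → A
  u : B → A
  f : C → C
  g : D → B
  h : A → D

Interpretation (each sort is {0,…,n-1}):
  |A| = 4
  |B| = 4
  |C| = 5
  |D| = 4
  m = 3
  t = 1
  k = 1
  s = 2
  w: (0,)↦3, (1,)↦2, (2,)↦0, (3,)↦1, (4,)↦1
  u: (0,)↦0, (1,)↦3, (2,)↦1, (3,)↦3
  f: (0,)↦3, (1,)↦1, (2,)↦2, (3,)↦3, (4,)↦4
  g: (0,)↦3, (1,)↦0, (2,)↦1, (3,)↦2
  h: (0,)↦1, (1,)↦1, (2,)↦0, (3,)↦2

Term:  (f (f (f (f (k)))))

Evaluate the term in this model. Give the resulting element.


  k = 1
  (f (k)) = f(1,) = 1
  (f (f (k))) = f(1,) = 1
  (f (f (f (k)))) = f(1,) = 1
  (f (f (f (f (k))))) = f(1,) = 1

value = 1


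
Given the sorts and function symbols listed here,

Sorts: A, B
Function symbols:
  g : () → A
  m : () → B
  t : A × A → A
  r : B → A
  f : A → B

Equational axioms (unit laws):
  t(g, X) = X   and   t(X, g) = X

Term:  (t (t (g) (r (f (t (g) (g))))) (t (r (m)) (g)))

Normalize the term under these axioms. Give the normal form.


1. (t (t (g) (r (f (t (g) (g))))) (t (r (m)) (g)))  →  (t (r (f (t (g) (g)))) (t (r (m)) (g)))
2. (t (r (f (t (g) (g)))) (t (r (m)) (g)))  →  (t (r (f (g))) (t (r (m)) (g)))
3. (t (r (f (g))) (t (r (m)) (g)))  →  (t (r (f (g))) (r (m)))

normal form = (t (r (f (g))) (r (m)))


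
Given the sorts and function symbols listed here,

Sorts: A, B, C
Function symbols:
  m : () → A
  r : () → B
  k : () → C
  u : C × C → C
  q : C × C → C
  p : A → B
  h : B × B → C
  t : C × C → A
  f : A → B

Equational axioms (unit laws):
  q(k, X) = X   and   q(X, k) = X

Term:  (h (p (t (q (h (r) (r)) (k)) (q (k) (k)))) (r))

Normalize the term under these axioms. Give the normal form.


normal form = (h (p (t (h (r) (r)) (k))) (r))

1. (h (p (t (q (h (r) (r)) (k)) (q (k) (k)))) (r))  →  (h (p (t (h (r) (r)) (q (k) (k)))) (r))
2. (h (p (t (h (r) (r)) (q (k) (k)))) (r))  →  (h (p (t (h (r) (r)) (k))) (r))


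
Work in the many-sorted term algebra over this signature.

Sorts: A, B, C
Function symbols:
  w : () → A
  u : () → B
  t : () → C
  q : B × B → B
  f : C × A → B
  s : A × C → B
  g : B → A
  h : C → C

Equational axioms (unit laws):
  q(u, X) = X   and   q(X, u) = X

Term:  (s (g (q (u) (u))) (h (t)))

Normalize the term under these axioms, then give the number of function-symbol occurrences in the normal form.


1. (s (g (q (u) (u))) (h (t)))  →  (s (g (u)) (h (t)))
normal form: (s (g (u)) (h (t)))

size = 5


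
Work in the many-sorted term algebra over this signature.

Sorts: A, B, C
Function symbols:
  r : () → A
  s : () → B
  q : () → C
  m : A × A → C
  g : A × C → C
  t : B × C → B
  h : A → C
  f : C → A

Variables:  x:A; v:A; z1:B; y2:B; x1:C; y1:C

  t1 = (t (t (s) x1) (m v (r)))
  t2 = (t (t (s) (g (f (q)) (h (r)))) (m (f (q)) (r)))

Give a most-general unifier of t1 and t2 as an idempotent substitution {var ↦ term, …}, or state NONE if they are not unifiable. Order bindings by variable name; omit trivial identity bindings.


{v ↦ (f (q)), x1 ↦ (g (f (q)) (h (r)))}


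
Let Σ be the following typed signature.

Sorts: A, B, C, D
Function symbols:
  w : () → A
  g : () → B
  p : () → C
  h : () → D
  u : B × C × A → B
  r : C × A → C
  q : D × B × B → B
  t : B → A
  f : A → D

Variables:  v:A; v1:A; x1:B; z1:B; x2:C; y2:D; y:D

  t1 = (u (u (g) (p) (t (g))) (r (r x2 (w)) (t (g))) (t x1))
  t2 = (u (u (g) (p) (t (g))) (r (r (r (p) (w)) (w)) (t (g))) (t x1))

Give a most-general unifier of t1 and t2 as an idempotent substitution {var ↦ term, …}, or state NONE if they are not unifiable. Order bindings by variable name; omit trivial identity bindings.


{x2 ↦ (r (p) (w))}


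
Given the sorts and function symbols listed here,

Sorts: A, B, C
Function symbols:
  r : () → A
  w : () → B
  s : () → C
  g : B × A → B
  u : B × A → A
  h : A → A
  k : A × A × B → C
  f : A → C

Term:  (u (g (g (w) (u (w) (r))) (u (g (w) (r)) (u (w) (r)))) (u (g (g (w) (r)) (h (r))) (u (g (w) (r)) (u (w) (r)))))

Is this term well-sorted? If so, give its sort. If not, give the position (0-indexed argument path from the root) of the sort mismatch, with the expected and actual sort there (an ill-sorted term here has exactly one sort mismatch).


well-sorted; sort = A

      (w) : B
        (w) : B
        (r) : A
      (u (w) (r)) : A
    (g (w) (u (w) (r))) : B
        (w) : B
        (r) : A
      (g (w) (r)) : B
        (w) : B
        (r) : A
      (u (w) (r)) : A
    (u (g (w) (r)) (u (w) (r))) : A
  (g (g (w) (u (w) (r))) (u (g (w) (r)) (u (w) (r)))) : B
        (w) : B
        (r) : A
      (g (w) (r)) : B
        (r) : A
      (h (r)) : A
    (g (g (w) (r)) (h (r))) : B
        (w) : B
        (r) : A
      (g (w) (r)) : B
        (w) : B
        (r) : A
      (u (w) (r)) : A
    (u (g (w) (r)) (u (w) (r))) : A
  (u (g (g (w) (r)) (h (r))) (u (g (w) (r)) (u (w) (r)))) : A
(u (g (g (w) (u (w) (r))) (u (g (w) (r)) (u (w) (r)))) (u (g (g (w) (r)) (h (r))) (u (g (w) (r)) (u (w) (r))))) : A


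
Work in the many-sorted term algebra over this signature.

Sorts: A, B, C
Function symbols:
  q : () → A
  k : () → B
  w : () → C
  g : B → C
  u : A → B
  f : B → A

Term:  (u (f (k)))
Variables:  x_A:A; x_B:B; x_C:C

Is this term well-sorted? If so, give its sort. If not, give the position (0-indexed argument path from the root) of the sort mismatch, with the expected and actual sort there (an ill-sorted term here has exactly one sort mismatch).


well-sorted; sort = B

    (k) : B
  (f (k)) : A
(u (f (k))) : B


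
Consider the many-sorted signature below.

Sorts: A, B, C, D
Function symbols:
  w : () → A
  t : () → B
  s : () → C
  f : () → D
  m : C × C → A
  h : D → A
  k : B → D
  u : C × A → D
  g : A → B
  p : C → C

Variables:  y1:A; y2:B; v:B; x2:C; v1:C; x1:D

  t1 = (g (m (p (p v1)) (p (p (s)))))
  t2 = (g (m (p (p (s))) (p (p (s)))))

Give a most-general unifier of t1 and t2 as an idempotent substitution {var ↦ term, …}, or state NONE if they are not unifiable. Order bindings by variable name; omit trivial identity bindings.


{v1 ↦ (s)}


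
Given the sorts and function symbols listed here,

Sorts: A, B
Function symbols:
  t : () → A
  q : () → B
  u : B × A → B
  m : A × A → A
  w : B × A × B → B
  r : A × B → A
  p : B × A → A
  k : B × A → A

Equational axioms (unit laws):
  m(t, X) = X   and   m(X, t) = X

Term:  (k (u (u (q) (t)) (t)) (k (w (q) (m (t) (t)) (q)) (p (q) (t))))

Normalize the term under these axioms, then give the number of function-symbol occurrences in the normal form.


1. (k (u (u (q) (t)) (t)) (k (w (q) (m (t) (t)) (q)) (p (q) (t))))  →  (k (u (u (q) (t)) (t)) (k (w (q) (t) (q)) (p (q) (t))))
normal form: (k (u (u (q) (t)) (t)) (k (w (q) (t) (q)) (p (q) (t))))

size = 14


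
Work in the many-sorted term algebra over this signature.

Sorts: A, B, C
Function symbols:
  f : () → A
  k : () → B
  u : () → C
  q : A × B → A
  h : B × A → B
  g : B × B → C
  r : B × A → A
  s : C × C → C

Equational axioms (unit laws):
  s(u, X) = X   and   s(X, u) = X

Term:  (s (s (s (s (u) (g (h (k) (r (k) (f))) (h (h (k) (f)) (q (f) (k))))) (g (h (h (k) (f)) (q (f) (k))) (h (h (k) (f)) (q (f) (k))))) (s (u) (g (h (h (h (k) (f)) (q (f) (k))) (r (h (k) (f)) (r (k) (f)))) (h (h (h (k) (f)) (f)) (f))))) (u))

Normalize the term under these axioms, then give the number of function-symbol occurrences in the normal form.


1. (s (s (s (s (u) (g (h (k) (r (k) (f))) (h (h (k) (f)) (q (f) (k))))) (g (h (h (k) (f)) (q (f) (k))) (h (h (k) (f)) (q (f) (k))))) (s (u) (g (h (h (h (k) (f)) (q (f) (k))) (r (h (k) (f)) (r (k) (f)))) (h (h (h (k) (f)) (f)) (f))))) (u))  →  (s (s (s (u) (g (h (k) (r (k) (f))) (h (h (k) (f)) (q (f) (k))))) (g (h (h (k) (f)) (q (f) (k))) (h (h (k) (f)) (q (f) (k))))) (s (u) (g (h (h (h (k) (f)) (q (f) (k))) (r (h (k) (f)) (r (k) (f)))) (h (h (h (k) (f)) (f)) (f)))))
2. (s (s (s (u) (g (h (k) (r (k) (f))) (h (h (k) (f)) (q (f) (k))))) (g (h (h (k) (f)) (q (f) (k))) (h (h (k) (f)) (q (f) (k))))) (s (u) (g (h (h (h (k) (f)) (q (f) (k))) (r (h (k) (f)) (r (k) (f)))) (h (h (h (k) (f)) (f)) (f)))))  →  (s (s (g (h (k) (r (k) (f))) (h (h (k) (f)) (q (f) (k)))) (g (h (h (k) (f)) (q (f) (k))) (h (h (k) (f)) (q (f) (k))))) (s (u) (g (h (h (h (k) (f)) (q (f) (k))) (r (h (k) (f)) (r (k) (f)))) (h (h (h (k) (f)) (f)) (f)))))
3. (s (s (g (h (k) (r (k) (f))) (h (h (k) (f)) (q (f) (k)))) (g (h (h (k) (f)) (q (f) (k))) (h (h (k) (f)) (q (f) (k))))) (s (u) (g (h (h (h (k) (f)) (q (f) (k))) (r (h (k) (f)) (r (k) (f)))) (h (h (h (k) (f)) (f)) (f)))))  →  (s (s (g (h (k) (r (k) (f))) (h (h (k) (f)) (q (f) (k)))) (g (h (h (k) (f)) (q (f) (k))) (h (h (k) (f)) (q (f) (k))))) (g (h (h (h (k) (f)) (q (f) (k))) (r (h (k) (f)) (r (k) (f)))) (h (h (h (k) (f)) (f)) (f))))
normal form: (s (s (g (h (k) (r (k) (f))) (h (h (k) (f)) (q (f) (k)))) (g (h (h (k) (f)) (q (f) (k))) (h (h (k) (f)) (q (f) (k))))) (g (h (h (h (k) (f)) (q (f) (k))) (r (h (k) (f)) (r (k) (f)))) (h (h (h (k) (f)) (f)) (f))))

size = 53


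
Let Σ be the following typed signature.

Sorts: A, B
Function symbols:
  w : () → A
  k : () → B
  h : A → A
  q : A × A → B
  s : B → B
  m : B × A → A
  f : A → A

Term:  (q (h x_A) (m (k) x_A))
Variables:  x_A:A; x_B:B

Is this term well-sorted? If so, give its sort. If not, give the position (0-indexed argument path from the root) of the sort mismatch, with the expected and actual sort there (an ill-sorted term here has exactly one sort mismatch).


    x_A : A
  (h x_A) : A
    (k) : B
    x_A : A
  (m (k) x_A) : A
(q (h x_A) (m (k) x_A)) : B

well-sorted; sort = B


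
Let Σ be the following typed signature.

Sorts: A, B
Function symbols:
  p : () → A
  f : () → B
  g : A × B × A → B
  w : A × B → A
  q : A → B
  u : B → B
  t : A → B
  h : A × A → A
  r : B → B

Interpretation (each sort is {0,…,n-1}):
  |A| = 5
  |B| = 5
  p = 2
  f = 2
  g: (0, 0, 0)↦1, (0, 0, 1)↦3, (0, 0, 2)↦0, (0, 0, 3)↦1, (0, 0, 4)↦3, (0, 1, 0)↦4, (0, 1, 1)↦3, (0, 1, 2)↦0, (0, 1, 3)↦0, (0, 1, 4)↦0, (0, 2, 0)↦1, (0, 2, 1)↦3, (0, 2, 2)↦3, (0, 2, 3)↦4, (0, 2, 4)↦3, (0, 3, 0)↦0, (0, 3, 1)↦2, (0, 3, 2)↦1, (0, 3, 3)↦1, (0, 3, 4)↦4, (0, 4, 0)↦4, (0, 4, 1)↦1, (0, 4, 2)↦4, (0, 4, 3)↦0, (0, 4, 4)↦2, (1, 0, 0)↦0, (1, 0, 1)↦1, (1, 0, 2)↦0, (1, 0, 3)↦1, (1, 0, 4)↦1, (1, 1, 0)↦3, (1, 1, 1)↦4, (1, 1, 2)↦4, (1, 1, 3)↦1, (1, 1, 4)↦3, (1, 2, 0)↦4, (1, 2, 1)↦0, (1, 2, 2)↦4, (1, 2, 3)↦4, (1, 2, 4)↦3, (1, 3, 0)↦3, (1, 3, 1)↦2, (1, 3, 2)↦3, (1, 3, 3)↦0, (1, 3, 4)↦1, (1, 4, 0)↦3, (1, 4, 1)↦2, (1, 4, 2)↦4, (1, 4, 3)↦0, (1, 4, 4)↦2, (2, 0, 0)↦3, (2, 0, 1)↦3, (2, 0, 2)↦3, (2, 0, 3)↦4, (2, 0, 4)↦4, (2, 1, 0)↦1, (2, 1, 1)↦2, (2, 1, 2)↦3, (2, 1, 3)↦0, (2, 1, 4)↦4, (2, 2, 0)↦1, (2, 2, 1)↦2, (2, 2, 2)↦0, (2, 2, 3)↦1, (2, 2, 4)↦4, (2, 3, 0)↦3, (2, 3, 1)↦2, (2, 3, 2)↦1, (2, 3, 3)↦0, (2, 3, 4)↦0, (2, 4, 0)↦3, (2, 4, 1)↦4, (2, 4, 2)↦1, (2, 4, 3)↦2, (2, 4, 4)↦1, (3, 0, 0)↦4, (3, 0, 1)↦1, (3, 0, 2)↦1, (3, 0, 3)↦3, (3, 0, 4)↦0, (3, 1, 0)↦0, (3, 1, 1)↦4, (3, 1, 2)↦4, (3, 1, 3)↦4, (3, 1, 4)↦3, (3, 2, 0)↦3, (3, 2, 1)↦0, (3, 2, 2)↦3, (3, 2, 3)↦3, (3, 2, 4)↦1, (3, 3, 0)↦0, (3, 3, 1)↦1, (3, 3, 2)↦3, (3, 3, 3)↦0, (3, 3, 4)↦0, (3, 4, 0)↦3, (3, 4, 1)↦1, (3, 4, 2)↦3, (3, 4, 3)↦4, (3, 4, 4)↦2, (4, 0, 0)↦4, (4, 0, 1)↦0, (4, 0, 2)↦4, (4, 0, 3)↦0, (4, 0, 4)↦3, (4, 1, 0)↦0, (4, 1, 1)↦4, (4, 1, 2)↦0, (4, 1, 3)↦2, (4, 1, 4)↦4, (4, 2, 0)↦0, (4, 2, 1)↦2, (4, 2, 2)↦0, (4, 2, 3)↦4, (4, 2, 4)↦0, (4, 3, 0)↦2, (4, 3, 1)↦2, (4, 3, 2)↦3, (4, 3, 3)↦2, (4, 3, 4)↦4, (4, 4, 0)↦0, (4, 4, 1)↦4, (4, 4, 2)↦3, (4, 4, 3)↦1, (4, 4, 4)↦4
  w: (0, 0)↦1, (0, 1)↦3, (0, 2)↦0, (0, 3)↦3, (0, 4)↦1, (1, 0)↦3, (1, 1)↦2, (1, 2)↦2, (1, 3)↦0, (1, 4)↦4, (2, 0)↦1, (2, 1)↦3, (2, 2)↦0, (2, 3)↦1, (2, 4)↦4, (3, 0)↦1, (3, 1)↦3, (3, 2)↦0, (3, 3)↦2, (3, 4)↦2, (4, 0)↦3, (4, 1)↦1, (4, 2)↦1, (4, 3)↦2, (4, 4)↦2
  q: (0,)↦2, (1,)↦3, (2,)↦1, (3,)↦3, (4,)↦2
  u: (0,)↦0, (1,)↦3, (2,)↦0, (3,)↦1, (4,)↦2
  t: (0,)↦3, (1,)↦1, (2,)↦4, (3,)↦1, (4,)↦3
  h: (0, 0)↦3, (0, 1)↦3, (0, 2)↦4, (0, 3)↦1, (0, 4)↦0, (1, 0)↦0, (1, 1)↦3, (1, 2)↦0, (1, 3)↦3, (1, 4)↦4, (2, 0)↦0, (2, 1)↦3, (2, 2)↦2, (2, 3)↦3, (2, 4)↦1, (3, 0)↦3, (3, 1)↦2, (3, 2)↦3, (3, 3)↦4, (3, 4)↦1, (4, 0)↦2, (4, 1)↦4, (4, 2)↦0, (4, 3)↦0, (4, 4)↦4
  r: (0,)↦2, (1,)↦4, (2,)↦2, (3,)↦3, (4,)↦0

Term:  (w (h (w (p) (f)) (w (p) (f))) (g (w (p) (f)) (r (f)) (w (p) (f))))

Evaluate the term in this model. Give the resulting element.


value = 3

  p = 2
  f = 2
  (w (p) (f)) = w(2, 2) = 0
  p = 2
  f = 2
  (w (p) (f)) = w(2, 2) = 0
  (h (w (p) (f)) (w (p) (f))) = h(0, 0) = 3
  p = 2
  f = 2
  (w (p) (f)) = w(2, 2) = 0
  f = 2
  (r (f)) = r(2,) = 2
  p = 2
  f = 2
  (w (p) (f)) = w(2, 2) = 0
  (g (w (p) (f)) (r (f)) (w (p) (f))) = g(0, 2, 0) = 1
  (w (h (w (p) (f)) (w (p) (f))) (g (w (p) (f)) (r (f)) (w (p) (f)))) = w(3, 1) = 3


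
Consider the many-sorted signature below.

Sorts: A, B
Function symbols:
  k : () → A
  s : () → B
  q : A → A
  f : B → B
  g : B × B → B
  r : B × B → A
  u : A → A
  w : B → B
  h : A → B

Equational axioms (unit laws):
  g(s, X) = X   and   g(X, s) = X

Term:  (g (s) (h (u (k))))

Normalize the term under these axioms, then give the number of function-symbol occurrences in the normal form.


1. (g (s) (h (u (k))))  →  (h (u (k)))
normal form: (h (u (k)))

size = 3


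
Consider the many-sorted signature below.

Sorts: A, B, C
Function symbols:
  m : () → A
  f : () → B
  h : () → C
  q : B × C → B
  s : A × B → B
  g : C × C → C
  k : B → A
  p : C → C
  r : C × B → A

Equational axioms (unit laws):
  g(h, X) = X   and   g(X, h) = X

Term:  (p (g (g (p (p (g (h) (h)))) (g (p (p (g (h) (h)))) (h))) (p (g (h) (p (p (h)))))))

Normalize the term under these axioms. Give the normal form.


normal form = (p (g (g (p (p (h))) (p (p (h)))) (p (p (p (h))))))

1. (p (g (g (p (p (g (h) (h)))) (g (p (p (g (h) (h)))) (h))) (p (g (h) (p (p (h)))))))  →  (p (g (g (p (p (h))) (g (p (p (g (h) (h)))) (h))) (p (g (h) (p (p (h)))))))
2. (p (g (g (p (p (h))) (g (p (p (g (h) (h)))) (h))) (p (g (h) (p (p (h)))))))  →  (p (g (g (p (p (h))) (p (p (g (h) (h))))) (p (g (h) (p (p (h)))))))
3. (p (g (g (p (p (h))) (p (p (g (h) (h))))) (p (g (h) (p (p (h)))))))  →  (p (g (g (p (p (h))) (p (p (h)))) (p (g (h) (p (p (h)))))))
4. (p (g (g (p (p (h))) (p (p (h)))) (p (g (h) (p (p (h)))))))  →  (p (g (g (p (p (h))) (p (p (h)))) (p (p (p (h))))))


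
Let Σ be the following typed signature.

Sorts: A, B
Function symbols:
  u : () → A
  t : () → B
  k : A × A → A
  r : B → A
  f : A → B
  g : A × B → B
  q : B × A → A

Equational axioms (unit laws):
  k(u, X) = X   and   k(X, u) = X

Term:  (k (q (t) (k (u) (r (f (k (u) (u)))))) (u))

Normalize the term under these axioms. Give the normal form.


normal form = (q (t) (r (f (u))))

1. (k (q (t) (k (u) (r (f (k (u) (u)))))) (u))  →  (q (t) (k (u) (r (f (k (u) (u))))))
2. (q (t) (k (u) (r (f (k (u) (u))))))  →  (q (t) (r (f (k (u) (u)))))
3. (q (t) (r (f (k (u) (u)))))  →  (q (t) (r (f (u))))


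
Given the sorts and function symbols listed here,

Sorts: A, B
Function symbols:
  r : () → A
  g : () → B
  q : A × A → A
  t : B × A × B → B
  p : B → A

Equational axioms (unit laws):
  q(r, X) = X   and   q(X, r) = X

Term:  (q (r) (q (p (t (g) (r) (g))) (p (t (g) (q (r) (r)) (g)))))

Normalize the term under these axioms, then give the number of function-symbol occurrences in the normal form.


1. (q (r) (q (p (t (g) (r) (g))) (p (t (g) (q (r) (r)) (g)))))  →  (q (p (t (g) (r) (g))) (p (t (g) (q (r) (r)) (g))))
2. (q (p (t (g) (r) (g))) (p (t (g) (q (r) (r)) (g))))  →  (q (p (t (g) (r) (g))) (p (t (g) (r) (g))))
normal form: (q (p (t (g) (r) (g))) (p (t (g) (r) (g))))

size = 11


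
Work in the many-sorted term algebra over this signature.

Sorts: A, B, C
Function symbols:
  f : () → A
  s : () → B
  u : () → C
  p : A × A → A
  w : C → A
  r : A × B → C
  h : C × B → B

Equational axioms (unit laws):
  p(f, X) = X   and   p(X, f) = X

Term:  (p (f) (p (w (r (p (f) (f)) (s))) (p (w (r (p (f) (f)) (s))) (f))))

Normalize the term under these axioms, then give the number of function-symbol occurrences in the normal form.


size = 9

1. (p (f) (p (w (r (p (f) (f)) (s))) (p (w (r (p (f) (f)) (s))) (f))))  →  (p (w (r (p (f) (f)) (s))) (p (w (r (p (f) (f)) (s))) (f)))
2. (p (w (r (p (f) (f)) (s))) (p (w (r (p (f) (f)) (s))) (f)))  →  (p (w (r (f) (s))) (p (w (r (p (f) (f)) (s))) (f)))
3. (p (w (r (f) (s))) (p (w (r (p (f) (f)) (s))) (f)))  →  (p (w (r (f) (s))) (w (r (p (f) (f)) (s))))
4. (p (w (r (f) (s))) (w (r (p (f) (f)) (s))))  →  (p (w (r (f) (s))) (w (r (f) (s))))
normal form: (p (w (r (f) (s))) (w (r (f) (s))))


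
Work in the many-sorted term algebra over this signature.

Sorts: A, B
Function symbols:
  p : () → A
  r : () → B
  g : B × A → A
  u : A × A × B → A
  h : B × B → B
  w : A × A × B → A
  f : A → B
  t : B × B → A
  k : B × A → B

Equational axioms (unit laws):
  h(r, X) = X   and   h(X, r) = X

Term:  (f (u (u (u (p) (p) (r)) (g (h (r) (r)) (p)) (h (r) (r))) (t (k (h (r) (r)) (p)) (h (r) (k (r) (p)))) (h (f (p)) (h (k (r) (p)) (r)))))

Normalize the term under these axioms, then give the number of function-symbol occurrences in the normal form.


1. (f (u (u (u (p) (p) (r)) (g (h (r) (r)) (p)) (h (r) (r))) (t (k (h (r) (r)) (p)) (h (r) (k (r) (p)))) (h (f (p)) (h (k (r) (p)) (r)))))  →  (f (u (u (u (p) (p) (r)) (g (r) (p)) (h (r) (r))) (t (k (h (r) (r)) (p)) (h (r) (k (r) (p)))) (h (f (p)) (h (k (r) (p)) (r)))))
2. (f (u (u (u (p) (p) (r)) (g (r) (p)) (h (r) (r))) (t (k (h (r) (r)) (p)) (h (r) (k (r) (p)))) (h (f (p)) (h (k (r) (p)) (r)))))  →  (f (u (u (u (p) (p) (r)) (g (r) (p)) (r)) (t (k (h (r) (r)) (p)) (h (r) (k (r) (p)))) (h (f (p)) (h (k (r) (p)) (r)))))
3. (f (u (u (u (p) (p) (r)) (g (r) (p)) (r)) (t (k (h (r) (r)) (p)) (h (r) (k (r) (p)))) (h (f (p)) (h (k (r) (p)) (r)))))  →  (f (u (u (u (p) (p) (r)) (g (r) (p)) (r)) (t (k (r) (p)) (h (r) (k (r) (p)))) (h (f (p)) (h (k (r) (p)) (r)))))
4. (f (u (u (u (p) (p) (r)) (g (r) (p)) (r)) (t (k (r) (p)) (h (r) (k (r) (p)))) (h (f (p)) (h (k (r) (p)) (r)))))  →  (f (u (u (u (p) (p) (r)) (g (r) (p)) (r)) (t (k (r) (p)) (k (r) (p))) (h (f (p)) (h (k (r) (p)) (r)))))
5. (f (u (u (u (p) (p) (r)) (g (r) (p)) (r)) (t (k (r) (p)) (k (r) (p))) (h (f (p)) (h (k (r) (p)) (r)))))  →  (f (u (u (u (p) (p) (r)) (g (r) (p)) (r)) (t (k (r) (p)) (k (r) (p))) (h (f (p)) (k (r) (p)))))
normal form: (f (u (u (u (p) (p) (r)) (g (r) (p)) (r)) (t (k (r) (p)) (k (r) (p))) (h (f (p)) (k (r) (p)))))

size = 24


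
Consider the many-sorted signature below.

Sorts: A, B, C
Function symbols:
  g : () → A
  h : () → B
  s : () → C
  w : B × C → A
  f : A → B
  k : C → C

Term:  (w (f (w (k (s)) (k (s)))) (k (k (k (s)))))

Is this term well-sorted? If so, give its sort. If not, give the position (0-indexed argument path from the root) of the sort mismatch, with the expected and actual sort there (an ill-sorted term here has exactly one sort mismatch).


ill-sorted at position [0, 0, 0]: expected B, got C

        (s) : C
      (k (s)) : C
        (s) : C
      (k (s)) : C
    (w (k (s)) (k (s))) : ✗ arg 0 at [0, 0, 0] has sort C, expected B
        (s) : C
      (k (s)) : C
    (k (k (s))) : C
  (k (k (k (s)))) : C


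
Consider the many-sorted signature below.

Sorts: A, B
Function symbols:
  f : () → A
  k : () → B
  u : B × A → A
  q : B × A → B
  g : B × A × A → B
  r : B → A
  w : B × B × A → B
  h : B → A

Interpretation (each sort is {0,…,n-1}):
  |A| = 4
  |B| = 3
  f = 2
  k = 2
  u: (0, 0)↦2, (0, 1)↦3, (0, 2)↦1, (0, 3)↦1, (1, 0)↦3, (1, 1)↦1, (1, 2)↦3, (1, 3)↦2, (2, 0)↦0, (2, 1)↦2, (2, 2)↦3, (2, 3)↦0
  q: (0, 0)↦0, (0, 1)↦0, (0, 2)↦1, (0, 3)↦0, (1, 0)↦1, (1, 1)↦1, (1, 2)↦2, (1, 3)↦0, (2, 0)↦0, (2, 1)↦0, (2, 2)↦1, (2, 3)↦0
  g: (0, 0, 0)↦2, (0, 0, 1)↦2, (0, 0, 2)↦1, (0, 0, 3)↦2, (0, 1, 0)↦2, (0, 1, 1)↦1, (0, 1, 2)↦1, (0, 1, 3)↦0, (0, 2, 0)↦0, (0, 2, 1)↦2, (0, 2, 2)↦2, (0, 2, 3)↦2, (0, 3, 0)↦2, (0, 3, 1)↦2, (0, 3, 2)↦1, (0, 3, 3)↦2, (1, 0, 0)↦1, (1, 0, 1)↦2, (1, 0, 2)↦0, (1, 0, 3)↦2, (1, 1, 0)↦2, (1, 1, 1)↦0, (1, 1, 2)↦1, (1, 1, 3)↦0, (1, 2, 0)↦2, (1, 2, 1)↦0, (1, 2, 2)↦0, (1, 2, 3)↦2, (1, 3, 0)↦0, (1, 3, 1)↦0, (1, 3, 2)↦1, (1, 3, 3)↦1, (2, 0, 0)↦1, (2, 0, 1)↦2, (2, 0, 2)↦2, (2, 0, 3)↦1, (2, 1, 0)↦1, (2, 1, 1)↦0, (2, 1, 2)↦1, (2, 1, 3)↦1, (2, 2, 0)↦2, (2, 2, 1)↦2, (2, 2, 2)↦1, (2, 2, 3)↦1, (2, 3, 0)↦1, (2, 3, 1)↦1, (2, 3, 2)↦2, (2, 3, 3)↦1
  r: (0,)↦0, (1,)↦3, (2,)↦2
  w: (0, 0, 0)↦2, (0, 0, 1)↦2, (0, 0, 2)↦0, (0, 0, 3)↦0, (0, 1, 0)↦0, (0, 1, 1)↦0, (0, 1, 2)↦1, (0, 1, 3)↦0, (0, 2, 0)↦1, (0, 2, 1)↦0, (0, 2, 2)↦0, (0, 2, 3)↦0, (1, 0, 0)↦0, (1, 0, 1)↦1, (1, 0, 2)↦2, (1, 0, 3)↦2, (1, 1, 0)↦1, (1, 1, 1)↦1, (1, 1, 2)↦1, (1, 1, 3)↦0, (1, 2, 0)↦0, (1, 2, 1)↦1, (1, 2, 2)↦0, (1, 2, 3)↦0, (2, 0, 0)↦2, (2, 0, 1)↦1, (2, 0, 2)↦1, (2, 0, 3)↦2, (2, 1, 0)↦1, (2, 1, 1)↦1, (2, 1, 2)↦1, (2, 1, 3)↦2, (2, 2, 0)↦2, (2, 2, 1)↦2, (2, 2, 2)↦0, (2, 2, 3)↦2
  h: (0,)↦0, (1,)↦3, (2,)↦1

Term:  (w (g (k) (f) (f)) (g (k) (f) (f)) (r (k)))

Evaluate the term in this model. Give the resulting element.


value = 1

  k = 2
  f = 2
  f = 2
  (g (k) (f) (f)) = g(2, 2, 2) = 1
  k = 2
  f = 2
  f = 2
  (g (k) (f) (f)) = g(2, 2, 2) = 1
  k = 2
  (r (k)) = r(2,) = 2
  (w (g (k) (f) (f)) (g (k) (f) (f)) (r (k))) = w(1, 1, 2) = 1


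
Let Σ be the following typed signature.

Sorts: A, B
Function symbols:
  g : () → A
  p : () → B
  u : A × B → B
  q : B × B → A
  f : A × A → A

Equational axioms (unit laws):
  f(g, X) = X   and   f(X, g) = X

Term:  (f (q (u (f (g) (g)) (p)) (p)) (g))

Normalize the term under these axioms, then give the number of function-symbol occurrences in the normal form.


1. (f (q (u (f (g) (g)) (p)) (p)) (g))  →  (q (u (f (g) (g)) (p)) (p))
2. (q (u (f (g) (g)) (p)) (p))  →  (q (u (g) (p)) (p))
normal form: (q (u (g) (p)) (p))

size = 5


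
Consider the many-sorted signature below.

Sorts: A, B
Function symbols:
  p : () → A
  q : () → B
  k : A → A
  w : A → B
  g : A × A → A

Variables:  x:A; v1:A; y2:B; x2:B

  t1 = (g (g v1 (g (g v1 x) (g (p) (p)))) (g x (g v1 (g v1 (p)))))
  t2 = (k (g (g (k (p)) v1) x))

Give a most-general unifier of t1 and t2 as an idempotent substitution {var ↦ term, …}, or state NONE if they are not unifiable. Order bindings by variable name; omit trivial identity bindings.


NONE (not unifiable)

head clash or occurs-check failure — not unifiable


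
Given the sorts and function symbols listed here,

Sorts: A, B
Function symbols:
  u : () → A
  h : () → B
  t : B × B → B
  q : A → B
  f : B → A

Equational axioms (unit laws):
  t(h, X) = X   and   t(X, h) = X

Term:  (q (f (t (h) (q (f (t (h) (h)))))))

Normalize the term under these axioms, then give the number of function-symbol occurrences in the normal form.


1. (q (f (t (h) (q (f (t (h) (h)))))))  →  (q (f (q (f (t (h) (h))))))
2. (q (f (q (f (t (h) (h))))))  →  (q (f (q (f (h)))))
normal form: (q (f (q (f (h)))))

size = 5


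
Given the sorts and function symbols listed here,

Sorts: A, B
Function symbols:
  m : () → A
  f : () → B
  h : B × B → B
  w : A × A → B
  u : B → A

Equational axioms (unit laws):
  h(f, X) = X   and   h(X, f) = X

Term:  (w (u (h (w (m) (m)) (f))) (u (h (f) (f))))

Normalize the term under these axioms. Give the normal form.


normal form = (w (u (w (m) (m))) (u (f)))

1. (w (u (h (w (m) (m)) (f))) (u (h (f) (f))))  →  (w (u (w (m) (m))) (u (h (f) (f))))
2. (w (u (w (m) (m))) (u (h (f) (f))))  →  (w (u (w (m) (m))) (u (f)))


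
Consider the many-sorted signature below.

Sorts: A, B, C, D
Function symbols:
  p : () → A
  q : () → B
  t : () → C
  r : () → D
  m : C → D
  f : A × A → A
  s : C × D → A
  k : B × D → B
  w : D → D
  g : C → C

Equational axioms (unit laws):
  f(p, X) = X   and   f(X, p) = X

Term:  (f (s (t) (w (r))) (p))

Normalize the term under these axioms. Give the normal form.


normal form = (s (t) (w (r)))

1. (f (s (t) (w (r))) (p))  →  (s (t) (w (r)))


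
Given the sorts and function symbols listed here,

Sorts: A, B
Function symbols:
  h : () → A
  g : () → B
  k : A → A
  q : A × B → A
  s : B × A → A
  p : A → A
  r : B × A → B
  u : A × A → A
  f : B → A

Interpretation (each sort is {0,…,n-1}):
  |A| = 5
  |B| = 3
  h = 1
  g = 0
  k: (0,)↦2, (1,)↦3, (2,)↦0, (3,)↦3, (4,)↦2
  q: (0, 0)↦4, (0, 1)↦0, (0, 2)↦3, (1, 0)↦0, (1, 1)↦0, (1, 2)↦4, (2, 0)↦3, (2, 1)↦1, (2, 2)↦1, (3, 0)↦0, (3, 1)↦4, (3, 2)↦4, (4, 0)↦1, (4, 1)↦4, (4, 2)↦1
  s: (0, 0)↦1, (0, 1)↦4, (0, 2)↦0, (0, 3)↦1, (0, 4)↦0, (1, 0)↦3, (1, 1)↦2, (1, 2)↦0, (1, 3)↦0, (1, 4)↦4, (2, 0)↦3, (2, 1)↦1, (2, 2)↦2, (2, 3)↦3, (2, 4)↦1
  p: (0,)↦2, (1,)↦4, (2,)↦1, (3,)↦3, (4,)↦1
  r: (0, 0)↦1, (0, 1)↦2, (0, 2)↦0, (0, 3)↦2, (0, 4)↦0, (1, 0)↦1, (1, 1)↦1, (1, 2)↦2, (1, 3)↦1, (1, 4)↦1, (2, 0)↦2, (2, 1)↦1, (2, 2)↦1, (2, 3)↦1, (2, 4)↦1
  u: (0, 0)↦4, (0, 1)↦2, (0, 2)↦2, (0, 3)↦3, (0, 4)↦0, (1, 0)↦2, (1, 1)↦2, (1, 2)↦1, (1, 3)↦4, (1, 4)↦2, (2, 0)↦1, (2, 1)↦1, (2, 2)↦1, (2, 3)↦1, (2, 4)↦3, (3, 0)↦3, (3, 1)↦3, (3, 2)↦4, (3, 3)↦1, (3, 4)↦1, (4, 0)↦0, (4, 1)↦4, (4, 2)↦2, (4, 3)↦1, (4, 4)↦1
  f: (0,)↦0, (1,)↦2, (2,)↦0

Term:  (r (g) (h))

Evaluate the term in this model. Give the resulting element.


value = 2

  g = 0
  h = 1
  (r (g) (h)) = r(0, 1) = 2


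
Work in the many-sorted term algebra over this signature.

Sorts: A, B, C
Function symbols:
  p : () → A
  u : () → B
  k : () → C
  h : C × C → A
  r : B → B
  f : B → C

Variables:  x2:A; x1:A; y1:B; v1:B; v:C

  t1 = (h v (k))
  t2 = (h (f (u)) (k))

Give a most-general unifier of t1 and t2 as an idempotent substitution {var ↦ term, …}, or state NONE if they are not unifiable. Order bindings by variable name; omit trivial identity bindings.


{v ↦ (f (u))}


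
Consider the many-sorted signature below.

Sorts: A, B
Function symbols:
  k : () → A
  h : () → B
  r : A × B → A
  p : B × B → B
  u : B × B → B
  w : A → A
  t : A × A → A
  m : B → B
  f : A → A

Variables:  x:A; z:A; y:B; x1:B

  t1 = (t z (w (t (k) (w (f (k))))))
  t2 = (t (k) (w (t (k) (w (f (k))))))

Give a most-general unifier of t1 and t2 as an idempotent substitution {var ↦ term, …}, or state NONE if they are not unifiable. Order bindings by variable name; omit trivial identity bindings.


{z ↦ (k)}


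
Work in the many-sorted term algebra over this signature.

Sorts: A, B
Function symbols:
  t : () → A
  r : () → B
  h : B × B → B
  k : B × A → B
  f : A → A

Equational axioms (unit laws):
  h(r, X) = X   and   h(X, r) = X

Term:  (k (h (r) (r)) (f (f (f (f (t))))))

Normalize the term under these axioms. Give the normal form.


normal form = (k (r) (f (f (f (f (t))))))

1. (k (h (r) (r)) (f (f (f (f (t))))))  →  (k (r) (f (f (f (f (t))))))


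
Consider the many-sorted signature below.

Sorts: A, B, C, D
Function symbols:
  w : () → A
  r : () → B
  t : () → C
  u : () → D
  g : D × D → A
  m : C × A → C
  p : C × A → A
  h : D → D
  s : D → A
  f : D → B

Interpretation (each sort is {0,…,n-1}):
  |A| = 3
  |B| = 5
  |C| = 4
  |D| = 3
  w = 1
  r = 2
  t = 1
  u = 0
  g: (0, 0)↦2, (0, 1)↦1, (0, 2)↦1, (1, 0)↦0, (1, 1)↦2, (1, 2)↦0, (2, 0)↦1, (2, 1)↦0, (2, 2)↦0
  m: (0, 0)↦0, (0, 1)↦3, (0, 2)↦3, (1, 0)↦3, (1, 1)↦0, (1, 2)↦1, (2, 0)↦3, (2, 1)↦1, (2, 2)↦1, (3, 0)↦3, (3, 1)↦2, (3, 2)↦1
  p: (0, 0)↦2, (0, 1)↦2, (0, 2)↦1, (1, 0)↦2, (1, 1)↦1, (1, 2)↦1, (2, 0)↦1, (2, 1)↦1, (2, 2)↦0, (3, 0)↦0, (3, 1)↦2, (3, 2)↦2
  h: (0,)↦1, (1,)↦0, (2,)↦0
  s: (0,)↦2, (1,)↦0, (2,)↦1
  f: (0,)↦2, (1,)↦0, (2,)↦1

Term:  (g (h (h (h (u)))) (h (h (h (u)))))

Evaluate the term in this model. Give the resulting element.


value = 2

  u = 0
  (h (u)) = h(0,) = 1
  (h (h (u))) = h(1,) = 0
  (h (h (h (u)))) = h(0,) = 1
  u = 0
  (h (u)) = h(0,) = 1
  (h (h (u))) = h(1,) = 0
  (h (h (h (u)))) = h(0,) = 1
  (g (h (h (h (u)))) (h (h (h (u))))) = g(1, 1) = 2


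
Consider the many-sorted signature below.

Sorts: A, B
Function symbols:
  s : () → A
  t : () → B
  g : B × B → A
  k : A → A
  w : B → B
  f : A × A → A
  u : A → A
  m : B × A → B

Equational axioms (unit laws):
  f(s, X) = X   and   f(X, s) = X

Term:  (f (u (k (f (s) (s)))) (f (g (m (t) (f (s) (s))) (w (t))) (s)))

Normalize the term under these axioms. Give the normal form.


normal form = (f (u (k (s))) (g (m (t) (s)) (w (t))))

1. (f (u (k (f (s) (s)))) (f (g (m (t) (f (s) (s))) (w (t))) (s)))  →  (f (u (k (s))) (f (g (m (t) (f (s) (s))) (w (t))) (s)))
2. (f (u (k (s))) (f (g (m (t) (f (s) (s))) (w (t))) (s)))  →  (f (u (k (s))) (g (m (t) (f (s) (s))) (w (t))))
3. (f (u (k (s))) (g (m (t) (f (s) (s))) (w (t))))  →  (f (u (k (s))) (g (m (t) (s)) (w (t))))


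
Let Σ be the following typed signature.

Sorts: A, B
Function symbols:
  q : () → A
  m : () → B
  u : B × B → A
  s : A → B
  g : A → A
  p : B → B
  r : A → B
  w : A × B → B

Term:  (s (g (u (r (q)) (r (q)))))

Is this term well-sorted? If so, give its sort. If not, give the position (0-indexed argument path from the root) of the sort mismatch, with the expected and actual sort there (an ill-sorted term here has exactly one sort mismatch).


        (q) : A
      (r (q)) : B
        (q) : A
      (r (q)) : B
    (u (r (q)) (r (q))) : A
  (g (u (r (q)) (r (q)))) : A
(s (g (u (r (q)) (r (q))))) : B

well-sorted; sort = B


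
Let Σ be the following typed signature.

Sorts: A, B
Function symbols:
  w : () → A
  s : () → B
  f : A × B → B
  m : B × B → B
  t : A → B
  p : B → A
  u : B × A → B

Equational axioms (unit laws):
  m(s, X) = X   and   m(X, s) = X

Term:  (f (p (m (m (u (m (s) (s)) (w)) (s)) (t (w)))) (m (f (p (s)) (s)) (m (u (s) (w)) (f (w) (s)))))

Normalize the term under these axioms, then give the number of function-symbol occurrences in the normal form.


1. (f (p (m (m (u (m (s) (s)) (w)) (s)) (t (w)))) (m (f (p (s)) (s)) (m (u (s) (w)) (f (w) (s)))))  →  (f (p (m (u (m (s) (s)) (w)) (t (w)))) (m (f (p (s)) (s)) (m (u (s) (w)) (f (w) (s)))))
2. (f (p (m (u (m (s) (s)) (w)) (t (w)))) (m (f (p (s)) (s)) (m (u (s) (w)) (f (w) (s)))))  →  (f (p (m (u (s) (w)) (t (w)))) (m (f (p (s)) (s)) (m (u (s) (w)) (f (w) (s)))))
normal form: (f (p (m (u (s) (w)) (t (w)))) (m (f (p (s)) (s)) (m (u (s) (w)) (f (w) (s)))))

size = 20


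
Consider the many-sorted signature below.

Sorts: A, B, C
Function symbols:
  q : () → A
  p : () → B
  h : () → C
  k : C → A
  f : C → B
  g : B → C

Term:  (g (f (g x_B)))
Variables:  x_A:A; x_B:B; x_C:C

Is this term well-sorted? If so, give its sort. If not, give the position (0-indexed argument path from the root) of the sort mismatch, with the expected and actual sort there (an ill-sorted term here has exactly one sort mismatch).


      x_B : B
    (g x_B) : C
  (f (g x_B)) : B
(g (f (g x_B))) : C

well-sorted; sort = C


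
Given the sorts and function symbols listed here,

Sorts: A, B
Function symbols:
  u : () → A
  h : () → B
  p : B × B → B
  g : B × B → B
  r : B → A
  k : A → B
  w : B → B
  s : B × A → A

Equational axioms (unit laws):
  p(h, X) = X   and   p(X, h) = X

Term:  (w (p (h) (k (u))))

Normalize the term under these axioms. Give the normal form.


1. (w (p (h) (k (u))))  →  (w (k (u)))

normal form = (w (k (u)))


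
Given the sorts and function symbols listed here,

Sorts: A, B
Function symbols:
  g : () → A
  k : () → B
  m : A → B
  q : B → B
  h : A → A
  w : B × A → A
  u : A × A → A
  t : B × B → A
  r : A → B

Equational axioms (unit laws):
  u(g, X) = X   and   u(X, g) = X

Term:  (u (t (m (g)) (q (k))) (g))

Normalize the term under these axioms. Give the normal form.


1. (u (t (m (g)) (q (k))) (g))  →  (t (m (g)) (q (k)))

normal form = (t (m (g)) (q (k)))


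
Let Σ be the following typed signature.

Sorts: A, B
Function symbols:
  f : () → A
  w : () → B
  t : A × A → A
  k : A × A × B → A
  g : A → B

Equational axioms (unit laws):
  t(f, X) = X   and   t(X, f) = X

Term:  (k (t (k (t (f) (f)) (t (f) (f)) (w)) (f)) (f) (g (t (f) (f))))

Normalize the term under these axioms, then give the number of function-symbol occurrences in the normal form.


size = 8

1. (k (t (k (t (f) (f)) (t (f) (f)) (w)) (f)) (f) (g (t (f) (f))))  →  (k (k (t (f) (f)) (t (f) (f)) (w)) (f) (g (t (f) (f))))
2. (k (k (t (f) (f)) (t (f) (f)) (w)) (f) (g (t (f) (f))))  →  (k (k (f) (t (f) (f)) (w)) (f) (g (t (f) (f))))
3. (k (k (f) (t (f) (f)) (w)) (f) (g (t (f) (f))))  →  (k (k (f) (f) (w)) (f) (g (t (f) (f))))
4. (k (k (f) (f) (w)) (f) (g (t (f) (f))))  →  (k (k (f) (f) (w)) (f) (g (f)))
normal form: (k (k (f) (f) (w)) (f) (g (f)))


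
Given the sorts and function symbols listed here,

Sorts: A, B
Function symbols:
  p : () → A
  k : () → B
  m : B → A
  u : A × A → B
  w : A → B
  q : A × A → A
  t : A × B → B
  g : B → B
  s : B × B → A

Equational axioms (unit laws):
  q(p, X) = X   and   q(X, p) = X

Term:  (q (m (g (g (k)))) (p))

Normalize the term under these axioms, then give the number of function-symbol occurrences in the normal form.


1. (q (m (g (g (k)))) (p))  →  (m (g (g (k))))
normal form: (m (g (g (k))))

size = 4


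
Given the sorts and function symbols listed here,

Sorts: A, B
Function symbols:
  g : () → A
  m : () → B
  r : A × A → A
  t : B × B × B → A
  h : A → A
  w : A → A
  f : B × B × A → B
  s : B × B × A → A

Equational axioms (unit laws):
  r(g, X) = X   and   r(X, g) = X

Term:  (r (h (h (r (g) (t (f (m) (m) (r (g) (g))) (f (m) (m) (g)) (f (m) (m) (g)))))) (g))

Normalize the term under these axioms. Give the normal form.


normal form = (h (h (t (f (m) (m) (g)) (f (m) (m) (g)) (f (m) (m) (g)))))

1. (r (h (h (r (g) (t (f (m) (m) (r (g) (g))) (f (m) (m) (g)) (f (m) (m) (g)))))) (g))  →  (h (h (r (g) (t (f (m) (m) (r (g) (g))) (f (m) (m) (g)) (f (m) (m) (g))))))
2. (h (h (r (g) (t (f (m) (m) (r (g) (g))) (f (m) (m) (g)) (f (m) (m) (g))))))  →  (h (h (t (f (m) (m) (r (g) (g))) (f (m) (m) (g)) (f (m) (m) (g)))))
3. (h (h (t (f (m) (m) (r (g) (g))) (f (m) (m) (g)) (f (m) (m) (g)))))  →  (h (h (t (f (m) (m) (g)) (f (m) (m) (g)) (f (m) (m) (g)))))


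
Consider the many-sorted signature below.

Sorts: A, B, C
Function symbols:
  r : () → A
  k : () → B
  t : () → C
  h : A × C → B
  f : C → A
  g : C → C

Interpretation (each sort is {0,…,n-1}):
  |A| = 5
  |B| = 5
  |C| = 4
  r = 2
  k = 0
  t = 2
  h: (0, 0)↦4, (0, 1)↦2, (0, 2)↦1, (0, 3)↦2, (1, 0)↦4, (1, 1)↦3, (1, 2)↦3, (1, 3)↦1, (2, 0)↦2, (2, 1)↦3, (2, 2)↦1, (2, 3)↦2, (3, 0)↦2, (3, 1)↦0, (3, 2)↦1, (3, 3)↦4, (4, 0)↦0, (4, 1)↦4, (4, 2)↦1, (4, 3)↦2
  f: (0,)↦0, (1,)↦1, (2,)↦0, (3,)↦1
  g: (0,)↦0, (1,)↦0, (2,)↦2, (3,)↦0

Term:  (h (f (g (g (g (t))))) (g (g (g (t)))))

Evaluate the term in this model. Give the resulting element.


  t = 2
  (g (t)) = g(2,) = 2
  (g (g (t))) = g(2,) = 2
  (g (g (g (t)))) = g(2,) = 2
  (f (g (g (g (t))))) = f(2,) = 0
  t = 2
  (g (t)) = g(2,) = 2
  (g (g (t))) = g(2,) = 2
  (g (g (g (t)))) = g(2,) = 2
  (h (f (g (g (g (t))))) (g (g (g (t))))) = h(0, 2) = 1

value = 1


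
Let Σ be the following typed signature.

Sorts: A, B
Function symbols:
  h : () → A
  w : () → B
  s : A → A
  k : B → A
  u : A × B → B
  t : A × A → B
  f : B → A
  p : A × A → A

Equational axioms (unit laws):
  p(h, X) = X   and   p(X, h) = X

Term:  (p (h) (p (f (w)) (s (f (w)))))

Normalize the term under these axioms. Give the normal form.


1. (p (h) (p (f (w)) (s (f (w)))))  →  (p (f (w)) (s (f (w))))

normal form = (p (f (w)) (s (f (w))))


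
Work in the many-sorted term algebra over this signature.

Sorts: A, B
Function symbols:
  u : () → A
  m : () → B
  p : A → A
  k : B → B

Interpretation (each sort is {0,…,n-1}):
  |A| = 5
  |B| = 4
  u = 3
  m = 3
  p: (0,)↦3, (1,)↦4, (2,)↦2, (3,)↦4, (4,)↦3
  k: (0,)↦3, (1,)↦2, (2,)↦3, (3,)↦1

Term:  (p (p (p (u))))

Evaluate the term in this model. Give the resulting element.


value = 4

  u = 3
  (p (u)) = p(3,) = 4
  (p (p (u))) = p(4,) = 3
  (p (p (p (u)))) = p(3,) = 4


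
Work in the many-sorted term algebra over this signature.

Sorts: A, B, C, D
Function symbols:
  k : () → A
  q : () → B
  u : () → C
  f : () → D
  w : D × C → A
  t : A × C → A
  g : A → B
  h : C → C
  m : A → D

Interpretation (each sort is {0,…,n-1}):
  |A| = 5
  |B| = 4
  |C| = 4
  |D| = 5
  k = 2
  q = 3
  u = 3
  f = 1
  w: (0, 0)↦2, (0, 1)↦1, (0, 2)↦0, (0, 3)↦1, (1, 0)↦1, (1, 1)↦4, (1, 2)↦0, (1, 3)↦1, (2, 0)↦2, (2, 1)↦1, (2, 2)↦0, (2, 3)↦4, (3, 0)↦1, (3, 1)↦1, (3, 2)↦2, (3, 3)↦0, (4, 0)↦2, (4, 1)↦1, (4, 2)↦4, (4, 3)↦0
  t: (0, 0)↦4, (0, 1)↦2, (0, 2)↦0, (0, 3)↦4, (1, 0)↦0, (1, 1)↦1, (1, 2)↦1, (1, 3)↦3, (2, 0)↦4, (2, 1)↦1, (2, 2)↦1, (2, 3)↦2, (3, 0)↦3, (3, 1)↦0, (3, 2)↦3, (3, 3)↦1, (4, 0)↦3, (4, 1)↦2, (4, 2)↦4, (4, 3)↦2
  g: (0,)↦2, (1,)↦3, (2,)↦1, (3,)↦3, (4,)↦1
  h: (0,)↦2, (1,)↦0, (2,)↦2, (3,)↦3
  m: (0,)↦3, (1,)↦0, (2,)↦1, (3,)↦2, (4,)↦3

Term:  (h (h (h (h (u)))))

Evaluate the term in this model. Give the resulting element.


  u = 3
  (h (u)) = h(3,) = 3
  (h (h (u))) = h(3,) = 3
  (h (h (h (u)))) = h(3,) = 3
  (h (h (h (h (u))))) = h(3,) = 3

value = 3


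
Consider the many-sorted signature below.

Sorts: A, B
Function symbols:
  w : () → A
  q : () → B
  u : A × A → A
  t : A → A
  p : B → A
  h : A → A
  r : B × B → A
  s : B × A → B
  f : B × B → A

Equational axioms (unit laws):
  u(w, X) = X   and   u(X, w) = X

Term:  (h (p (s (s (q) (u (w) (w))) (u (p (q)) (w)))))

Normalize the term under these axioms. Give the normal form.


1. (h (p (s (s (q) (u (w) (w))) (u (p (q)) (w)))))  →  (h (p (s (s (q) (w)) (u (p (q)) (w)))))
2. (h (p (s (s (q) (w)) (u (p (q)) (w)))))  →  (h (p (s (s (q) (w)) (p (q)))))

normal form = (h (p (s (s (q) (w)) (p (q)))))
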